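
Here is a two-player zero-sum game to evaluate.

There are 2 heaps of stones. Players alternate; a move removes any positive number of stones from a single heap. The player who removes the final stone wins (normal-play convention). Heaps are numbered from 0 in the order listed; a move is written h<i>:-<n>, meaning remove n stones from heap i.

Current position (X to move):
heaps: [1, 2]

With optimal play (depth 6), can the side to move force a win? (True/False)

ply 1, X at (1,2) | h0:-1=-1→(0,2); h1:-1=+1→(1,1)*; h1:-2=-1→(1,0)
ply 2, O at (1,1) | h0:-1=-1→(0,1)*; h1:-1=-1→(1,0)
ply 3, X at (0,1) | h1:-1=+1→(0,0)*
ply 4: (0,0) is terminal -1 (O); from (1,2) depth 6

X winning at [(1,2)]: True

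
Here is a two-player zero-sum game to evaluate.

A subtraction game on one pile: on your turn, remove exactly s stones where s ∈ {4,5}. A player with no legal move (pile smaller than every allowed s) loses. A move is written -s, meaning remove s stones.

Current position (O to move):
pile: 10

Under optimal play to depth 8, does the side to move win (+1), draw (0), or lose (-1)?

p1 O@[10]: -4[6]-1* -5[5]-1
p2 X@[6]: -4[2]+1* -5[1]+1
p3 O@[2] terminal -1; root [10] d8

value(10, O) = -1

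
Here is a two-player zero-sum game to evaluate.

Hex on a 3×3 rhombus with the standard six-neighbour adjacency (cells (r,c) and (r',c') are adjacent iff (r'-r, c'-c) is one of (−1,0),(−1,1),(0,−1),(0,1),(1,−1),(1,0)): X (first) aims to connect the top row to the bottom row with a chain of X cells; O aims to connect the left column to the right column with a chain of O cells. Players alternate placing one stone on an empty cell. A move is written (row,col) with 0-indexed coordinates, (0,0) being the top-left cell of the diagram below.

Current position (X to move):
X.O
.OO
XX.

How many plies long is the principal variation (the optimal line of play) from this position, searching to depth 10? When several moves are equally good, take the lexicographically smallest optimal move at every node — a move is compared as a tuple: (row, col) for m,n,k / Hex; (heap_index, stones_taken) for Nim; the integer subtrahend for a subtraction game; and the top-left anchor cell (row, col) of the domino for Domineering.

[X.O/.OO/XX.] X move#1: (0,1):-1/XXO/.OO/XX., (1,0):+1/X.O/XOO/XX.*, (2,2):-1/X.O/.OO/XXX
[X.O/XOO/XX.] end (terminal -1, O#2); searched X.O/.OO/XX. to 10

PV length from [X.O/.OO/XX.]: 1 ply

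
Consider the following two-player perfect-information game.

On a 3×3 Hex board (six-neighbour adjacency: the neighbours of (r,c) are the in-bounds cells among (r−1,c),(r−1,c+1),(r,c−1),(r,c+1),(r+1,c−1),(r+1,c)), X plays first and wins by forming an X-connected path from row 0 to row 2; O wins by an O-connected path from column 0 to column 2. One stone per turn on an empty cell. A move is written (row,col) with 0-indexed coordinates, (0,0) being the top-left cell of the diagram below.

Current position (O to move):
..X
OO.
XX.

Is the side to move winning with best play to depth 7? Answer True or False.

[..X/OO./XX.] O move#1: (0,0):-1/O.X/OO./XX., (0,1):-1/.OX/OO./XX., (1,2):+1/..X/OOO/XX.*, (2,2):-1/..X/OO./XXO
[..X/OOO/XX.] end (terminal -1, X#2); searched ..X/OO./XX. to 7

O winning at [..X/OO./XX.]: True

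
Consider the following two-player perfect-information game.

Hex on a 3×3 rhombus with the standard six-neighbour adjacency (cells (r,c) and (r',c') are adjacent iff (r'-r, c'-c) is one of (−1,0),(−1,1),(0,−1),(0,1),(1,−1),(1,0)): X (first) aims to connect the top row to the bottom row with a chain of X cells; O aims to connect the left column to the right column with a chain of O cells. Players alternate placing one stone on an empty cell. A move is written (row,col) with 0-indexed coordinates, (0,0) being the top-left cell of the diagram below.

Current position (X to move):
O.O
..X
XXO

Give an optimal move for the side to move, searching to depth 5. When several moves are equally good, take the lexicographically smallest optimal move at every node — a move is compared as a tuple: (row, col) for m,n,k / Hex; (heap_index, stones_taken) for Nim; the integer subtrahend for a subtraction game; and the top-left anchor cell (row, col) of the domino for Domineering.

X's best at [O.O/..X/XXO]: (0,1)

p1 X@[O.O/..X/XXO]: (0,1)[OXO/..X/XXO]+1* (1,0)[O.O/X.X/XXO]-1 (1,1)[O.O/.XX/XXO]-1
p2 O@[OXO/..X/XXO]: (1,0)[OXO/O.X/XXO]-1* (1,1)[OXO/.OX/XXO]-1
p3 X@[OXO/O.X/XXO]: (1,1)[OXO/OXX/XXO]+1*
p4 O@[OXO/OXX/XXO] terminal -1; root [O.O/..X/XXO] d5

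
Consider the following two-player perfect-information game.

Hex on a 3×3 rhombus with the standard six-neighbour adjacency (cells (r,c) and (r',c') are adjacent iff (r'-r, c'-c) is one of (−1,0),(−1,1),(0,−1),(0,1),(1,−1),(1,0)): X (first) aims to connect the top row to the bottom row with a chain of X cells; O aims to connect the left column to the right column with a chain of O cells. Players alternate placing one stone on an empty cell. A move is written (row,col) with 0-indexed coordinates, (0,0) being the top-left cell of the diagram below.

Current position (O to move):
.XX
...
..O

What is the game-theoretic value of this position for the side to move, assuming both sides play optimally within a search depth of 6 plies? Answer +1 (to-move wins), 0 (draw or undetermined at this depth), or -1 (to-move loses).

[.XX/.../..O] O move#1: (0,0):-1/OXX/.../..O, (1,0):-1/.XX/O../..O, (1,1):+1/.XX/.O./..O*, (1,2):-1/.XX/..O/..O, (2,0):-1/.XX/.../O.O, (2,1):-1/.XX/.../.OO
[.XX/.O./..O] X move#2: (0,0):-1/XXX/.O./..O*, (1,0):-1/.XX/XO./..O, (1,2):-1/.XX/.OX/..O, (2,0):-1/.XX/.O./X.O, (2,1):-1/.XX/.O./.XO
[XXX/.O./..O] O move#3: (1,0):+1/XXX/OO./..O*, (1,2):+1/XXX/.OO/..O, (2,0):+1/XXX/.O./O.O, (2,1):+1/XXX/.O./.OO
[XXX/OO./..O] X move#4: (1,2):-1/XXX/OOX/..O*, (2,0):-1/XXX/OO./X.O, (2,1):-1/XXX/OO./.XO
[XXX/OOX/..O] O move#5: (2,0):-1/XXX/OOX/O.O, (2,1):+1/XXX/OOX/.OO*
[XXX/OOX/.OO] end (terminal -1, X#6); searched .XX/.../..O to 6

value(.XX/.../..O, O) = +1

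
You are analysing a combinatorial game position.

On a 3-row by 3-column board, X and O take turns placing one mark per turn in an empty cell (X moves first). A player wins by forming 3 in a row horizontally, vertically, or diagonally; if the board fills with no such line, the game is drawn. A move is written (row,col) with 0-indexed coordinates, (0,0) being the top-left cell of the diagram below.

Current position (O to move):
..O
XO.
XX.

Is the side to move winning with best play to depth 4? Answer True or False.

ply 1, O at ..O/XO./XX. | (0,0)=-1→O.O/XO./XX.*; (0,1)=-1→.OO/XO./XX.; (1,2)=-1→..O/XOO/XX.; (2,2)=-1→..O/XO./XXO
ply 2, X at O.O/XO./XX. | (0,1)=-1→OXO/XO./XX.; (1,2)=-1→O.O/XOX/XX.; (2,2)=+1→O.O/XO./XXX*
ply 3: O.O/XO./XXX is terminal -1 (O); from ..O/XO./XX. depth 4

O winning at [..O/XO./XX.]: False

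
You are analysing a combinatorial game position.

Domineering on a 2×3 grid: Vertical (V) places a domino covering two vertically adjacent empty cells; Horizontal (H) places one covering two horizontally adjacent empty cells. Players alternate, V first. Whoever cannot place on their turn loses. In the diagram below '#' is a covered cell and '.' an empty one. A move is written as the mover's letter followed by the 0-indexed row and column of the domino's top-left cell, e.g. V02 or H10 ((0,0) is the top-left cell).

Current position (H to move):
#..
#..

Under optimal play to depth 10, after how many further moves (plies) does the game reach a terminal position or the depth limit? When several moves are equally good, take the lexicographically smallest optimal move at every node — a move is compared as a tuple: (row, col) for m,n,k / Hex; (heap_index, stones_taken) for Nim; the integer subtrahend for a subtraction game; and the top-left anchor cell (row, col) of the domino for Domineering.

PV length from [#../#..]: 1 ply

ply 1, H at #../#.. | H01=+1→###/#..*; H11=+1→#../###
ply 2: ###/#.. is terminal -1 (V); from #../#.. depth 10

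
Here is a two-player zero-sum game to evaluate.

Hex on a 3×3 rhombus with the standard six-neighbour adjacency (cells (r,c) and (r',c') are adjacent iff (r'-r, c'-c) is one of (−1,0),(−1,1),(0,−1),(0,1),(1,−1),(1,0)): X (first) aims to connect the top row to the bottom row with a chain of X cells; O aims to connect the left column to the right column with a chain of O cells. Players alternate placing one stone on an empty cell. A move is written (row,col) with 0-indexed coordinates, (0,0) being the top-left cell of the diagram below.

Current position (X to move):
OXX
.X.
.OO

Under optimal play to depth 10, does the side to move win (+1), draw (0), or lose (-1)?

ply 1, X at OXX/.X./.OO | (1,0)=-1→OXX/XX./.OO; (1,2)=-1→OXX/.XX/.OO; (2,0)=+1→OXX/.X./XOO*
ply 2: OXX/.X./XOO is terminal -1 (O); from OXX/.X./.OO depth 10

value(OXX/.X./.OO, X) = +1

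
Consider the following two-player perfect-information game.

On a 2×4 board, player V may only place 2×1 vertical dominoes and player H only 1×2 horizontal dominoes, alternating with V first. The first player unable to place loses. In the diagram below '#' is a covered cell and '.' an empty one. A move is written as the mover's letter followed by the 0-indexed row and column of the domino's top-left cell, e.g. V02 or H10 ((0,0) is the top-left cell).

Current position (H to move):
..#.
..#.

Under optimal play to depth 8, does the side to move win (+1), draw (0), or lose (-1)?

value(..#./..#., H) = +1

[..#./..#.] H move#1: H00:+1/###./..#.*, H10:+1/..#./###.
[###./..#.] V move#2: V03:-1/####/..##*
[####/..##] H move#3: H10:+1/####/####*
[####/####] end (terminal -1, V#4); searched ..#./..#. to 8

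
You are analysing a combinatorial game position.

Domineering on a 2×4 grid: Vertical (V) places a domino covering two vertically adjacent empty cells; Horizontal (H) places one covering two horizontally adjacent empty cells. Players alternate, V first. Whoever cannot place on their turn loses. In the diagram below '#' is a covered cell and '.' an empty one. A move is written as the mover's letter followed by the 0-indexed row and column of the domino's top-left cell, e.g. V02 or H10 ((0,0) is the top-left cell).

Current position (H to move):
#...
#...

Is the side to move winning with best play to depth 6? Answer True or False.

ply 1, H at #.../#... | H01=+1→###./#...*; H02=+1→#.##/#...; H11=+1→#.../###.; H12=+1→#.../#.##
ply 2, V at ###./#... | V03=-1→####/#..#*
ply 3, H at ####/#..# | H11=+1→####/####*
ply 4: ####/#### is terminal -1 (V); from #.../#... depth 6

H winning at [#.../#...]: True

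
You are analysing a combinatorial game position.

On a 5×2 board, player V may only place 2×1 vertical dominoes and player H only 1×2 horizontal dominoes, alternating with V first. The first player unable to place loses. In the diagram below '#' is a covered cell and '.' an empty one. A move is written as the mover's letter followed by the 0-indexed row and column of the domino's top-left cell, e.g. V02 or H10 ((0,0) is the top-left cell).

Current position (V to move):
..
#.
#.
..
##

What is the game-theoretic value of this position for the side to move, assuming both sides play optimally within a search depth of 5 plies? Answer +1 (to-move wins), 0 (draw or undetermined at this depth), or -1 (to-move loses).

value(../#./#./../##, V) = -1

ply 1, V at ../#./#./../## | V01=-1→.#/##/#./../##*; V11=-1→../##/##/../##; V21=-1→../#./##/.#/##
ply 2, H at .#/##/#./../## | H30=+1→.#/##/#./##/##*
ply 3: .#/##/#./##/## is terminal -1 (V); from ../#./#./../## depth 5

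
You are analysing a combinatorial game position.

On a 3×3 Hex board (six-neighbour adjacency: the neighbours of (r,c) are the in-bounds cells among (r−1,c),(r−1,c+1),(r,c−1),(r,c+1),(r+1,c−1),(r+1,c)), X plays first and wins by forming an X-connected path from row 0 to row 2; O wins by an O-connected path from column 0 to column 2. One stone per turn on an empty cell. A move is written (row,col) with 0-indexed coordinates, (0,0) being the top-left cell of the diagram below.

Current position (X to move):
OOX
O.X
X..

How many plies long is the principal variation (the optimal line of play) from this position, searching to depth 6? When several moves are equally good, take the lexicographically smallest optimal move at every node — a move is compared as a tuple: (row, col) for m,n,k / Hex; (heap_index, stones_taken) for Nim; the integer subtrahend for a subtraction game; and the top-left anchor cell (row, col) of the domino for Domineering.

p1 X@[OOX/O.X/X..]: (1,1)[OOX/OXX/X..]+1* (2,1)[OOX/O.X/XX.]+1 (2,2)[OOX/O.X/X.X]+1
p2 O@[OOX/OXX/X..] terminal -1; root [OOX/O.X/X..] d6

PV length from [OOX/O.X/X..]: 1 ply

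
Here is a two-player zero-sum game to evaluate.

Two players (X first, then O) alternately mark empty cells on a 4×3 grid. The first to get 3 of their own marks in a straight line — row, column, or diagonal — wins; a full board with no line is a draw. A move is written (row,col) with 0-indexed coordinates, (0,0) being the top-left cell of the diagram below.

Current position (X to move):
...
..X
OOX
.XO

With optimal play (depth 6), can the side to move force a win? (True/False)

[.../..X/OOX/.XO] X move#1: (0,0):-1/X../..X/OOX/.XO, (0,1):-1/.X./..X/OOX/.XO, (0,2):+1/..X/..X/OOX/.XO*, (1,0):+1/.../X.X/OOX/.XO, (1,1):-1/.../.XX/OOX/.XO, (3,0):-1/.../..X/OOX/XXO
[..X/..X/OOX/.XO] end (terminal -1, O#2); searched .../..X/OOX/.XO to 6

X winning at [.../..X/OOX/.XO]: True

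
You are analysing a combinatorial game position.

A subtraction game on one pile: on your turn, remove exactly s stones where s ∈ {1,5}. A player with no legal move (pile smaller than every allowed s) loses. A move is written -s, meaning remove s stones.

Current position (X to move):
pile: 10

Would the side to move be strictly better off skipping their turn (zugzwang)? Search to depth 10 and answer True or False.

zugzwang(10, X) = True

ply 1, X at 10 | -1=-1→9*; -5=-1→5
ply 2, O at 9 | -1=+1→8*; -5=+1→4
ply 3, X at 8 | -1=-1→7*; -5=-1→3
ply 4, O at 7 | -1=+1→6*; -5=+1→2
ply 5, X at 6 | -1=-1→5*; -5=-1→1
ply 6, O at 5 | -1=+1→4*; -5=+1→0
ply 7, X at 4 | -1=-1→3*
ply 8, O at 3 | -1=+1→2*
ply 9, X at 2 | -1=-1→1*
ply 10, O at 1 | -1=+1→0*
ply 11: 0 is terminal -1 (X); from 10 depth 10
suppose X passes — search the same position with O to move:
pass> ply 1, O at 10 | -1=-1→9*; -5=-1→5
pass> ply 2, X at 9 | -1=+1→8*; -5=+1→4
pass> ply 3, O at 8 | -1=-1→7*; -5=-1→3
pass> ply 4, X at 7 | -1=+1→6*; -5=+1→2
pass> ply 5, O at 6 | -1=-1→5*; -5=-1→1
pass> ply 6, X at 5 | -1=+1→4*; -5=+1→0
pass> ply 7, O at 4 | -1=-1→3*
pass> ply 8, X at 3 | -1=+1→2*
pass> ply 9, O at 2 | -1=-1→1*
pass> ply 10, X at 1 | -1=+1→0*
pass> ply 11: 0 is terminal -1 (O); from 10 depth 10
for X: play -1, pass +1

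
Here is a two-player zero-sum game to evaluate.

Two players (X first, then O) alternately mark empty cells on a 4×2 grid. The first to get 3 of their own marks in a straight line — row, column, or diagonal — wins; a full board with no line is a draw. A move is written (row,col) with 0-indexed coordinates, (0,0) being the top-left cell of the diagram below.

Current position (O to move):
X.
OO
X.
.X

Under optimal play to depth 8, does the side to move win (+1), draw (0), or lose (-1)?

value(X./OO/X./.X, O) = 0

p1 O@[X./OO/X./.X]: (0,1)[XO/OO/X./.X]+0* (2,1)[X./OO/XO/.X]+0 (3,0)[X./OO/X./OX]+0
p2 X@[XO/OO/X./.X]: (2,1)[XO/OO/XX/.X]+0* (3,0)[XO/OO/X./XX]-1
p3 O@[XO/OO/XX/.X]: (3,0)[XO/OO/XX/OX]+0*
p4 X@[XO/OO/XX/OX] terminal +0; root [X./OO/X./.X] d8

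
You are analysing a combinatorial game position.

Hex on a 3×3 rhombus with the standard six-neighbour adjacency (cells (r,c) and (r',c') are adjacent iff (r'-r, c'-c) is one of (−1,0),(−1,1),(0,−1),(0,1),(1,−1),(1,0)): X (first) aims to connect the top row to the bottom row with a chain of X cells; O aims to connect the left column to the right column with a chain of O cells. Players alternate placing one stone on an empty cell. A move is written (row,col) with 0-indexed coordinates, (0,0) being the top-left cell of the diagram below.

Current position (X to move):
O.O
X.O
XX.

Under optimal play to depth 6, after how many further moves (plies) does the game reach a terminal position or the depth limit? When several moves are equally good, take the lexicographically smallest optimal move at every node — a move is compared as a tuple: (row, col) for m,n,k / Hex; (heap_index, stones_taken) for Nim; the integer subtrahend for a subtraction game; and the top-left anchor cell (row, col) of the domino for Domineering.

[O.O/X.O/XX.] X move#1: (0,1):+1/OXO/X.O/XX.*, (1,1):-1/O.O/XXO/XX., (2,2):-1/O.O/X.O/XXX
[OXO/X.O/XX.] end (terminal -1, O#2); searched O.O/X.O/XX. to 6

PV length from [O.O/X.O/XX.]: 1 ply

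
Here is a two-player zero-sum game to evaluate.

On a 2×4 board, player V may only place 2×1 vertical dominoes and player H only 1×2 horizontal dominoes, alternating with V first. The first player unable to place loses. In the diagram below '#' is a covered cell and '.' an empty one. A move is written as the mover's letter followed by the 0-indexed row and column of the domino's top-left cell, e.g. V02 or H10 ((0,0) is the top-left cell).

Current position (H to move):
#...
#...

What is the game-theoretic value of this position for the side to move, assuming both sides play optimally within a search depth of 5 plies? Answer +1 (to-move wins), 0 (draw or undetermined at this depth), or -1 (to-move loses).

[#.../#...] H move#1: H01:+1/###./#...*, H02:+1/#.##/#..., H11:+1/#.../###., H12:+1/#.../#.##
[###./#...] V move#2: V03:-1/####/#..#*
[####/#..#] H move#3: H11:+1/####/####*
[####/####] end (terminal -1, V#4); searched #.../#... to 5

value(#.../#..., H) = +1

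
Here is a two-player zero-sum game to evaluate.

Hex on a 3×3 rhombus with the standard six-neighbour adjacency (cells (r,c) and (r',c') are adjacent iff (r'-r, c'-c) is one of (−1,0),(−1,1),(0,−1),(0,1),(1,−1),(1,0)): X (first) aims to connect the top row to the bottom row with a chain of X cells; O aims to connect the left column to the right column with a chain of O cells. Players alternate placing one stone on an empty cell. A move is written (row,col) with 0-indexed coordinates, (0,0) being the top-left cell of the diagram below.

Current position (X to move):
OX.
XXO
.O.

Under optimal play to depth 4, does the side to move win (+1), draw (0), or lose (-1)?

value(OX./XXO/.O., X) = +1

[OX./XXO/.O.] X move#1: (0,2):-1/OXX/XXO/.O., (2,0):+1/OX./XXO/XO.*, (2,2):-1/OX./XXO/.OX
[OX./XXO/XO.] end (terminal -1, O#2); searched OX./XXO/.O. to 4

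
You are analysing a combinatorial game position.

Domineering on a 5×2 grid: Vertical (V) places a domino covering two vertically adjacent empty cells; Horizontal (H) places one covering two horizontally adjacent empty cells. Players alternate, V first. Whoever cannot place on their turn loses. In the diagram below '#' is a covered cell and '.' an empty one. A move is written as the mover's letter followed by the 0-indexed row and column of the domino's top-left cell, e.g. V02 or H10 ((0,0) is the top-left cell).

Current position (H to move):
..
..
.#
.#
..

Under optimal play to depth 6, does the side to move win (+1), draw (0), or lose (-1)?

ply 1, H at ../../.#/.#/.. | H00=+1→##/../.#/.#/..*; H10=+1→../##/.#/.#/..; H40=-1→../../.#/.#/##
ply 2, V at ##/../.#/.#/.. | V10=-1→##/#./##/.#/..*; V20=-1→##/../##/##/..; V30=-1→##/../.#/##/#.
ply 3, H at ##/#./##/.#/.. | H40=+1→##/#./##/.#/##*
ply 4: ##/#./##/.#/## is terminal -1 (V); from ../../.#/.#/.. depth 6

value(../../.#/.#/.., H) = +1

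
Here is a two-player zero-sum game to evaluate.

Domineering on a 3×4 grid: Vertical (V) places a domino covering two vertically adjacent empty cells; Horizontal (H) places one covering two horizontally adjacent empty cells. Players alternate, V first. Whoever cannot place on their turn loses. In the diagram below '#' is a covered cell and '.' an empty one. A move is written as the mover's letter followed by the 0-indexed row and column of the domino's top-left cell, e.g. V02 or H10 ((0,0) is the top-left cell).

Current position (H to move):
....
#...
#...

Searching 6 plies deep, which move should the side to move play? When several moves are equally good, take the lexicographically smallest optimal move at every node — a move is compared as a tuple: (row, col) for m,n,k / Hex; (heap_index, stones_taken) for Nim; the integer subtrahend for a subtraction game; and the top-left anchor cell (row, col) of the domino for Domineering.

H's best at [..../#.../#...]: H11

[..../#.../#...] H move#1: H00:-1/##../#.../#..., H01:-1/.##./#.../#..., H02:-1/..##/#.../#..., H11:+1/..../###./#...*, H12:+1/..../#.##/#..., H21:-1/..../#.../###., H22:-1/..../#.../#.##
[..../###./#...] V move#2: V03:-1/...#/####/#...*, V13:-1/..../####/#..#
[...#/####/#...] H move#3: H00:+1/##.#/####/#...*, H01:+1/.###/####/#..., H21:+1/...#/####/###., H22:+1/...#/####/#.##
[##.#/####/#...] end (terminal -1, V#4); searched ..../#.../#... to 6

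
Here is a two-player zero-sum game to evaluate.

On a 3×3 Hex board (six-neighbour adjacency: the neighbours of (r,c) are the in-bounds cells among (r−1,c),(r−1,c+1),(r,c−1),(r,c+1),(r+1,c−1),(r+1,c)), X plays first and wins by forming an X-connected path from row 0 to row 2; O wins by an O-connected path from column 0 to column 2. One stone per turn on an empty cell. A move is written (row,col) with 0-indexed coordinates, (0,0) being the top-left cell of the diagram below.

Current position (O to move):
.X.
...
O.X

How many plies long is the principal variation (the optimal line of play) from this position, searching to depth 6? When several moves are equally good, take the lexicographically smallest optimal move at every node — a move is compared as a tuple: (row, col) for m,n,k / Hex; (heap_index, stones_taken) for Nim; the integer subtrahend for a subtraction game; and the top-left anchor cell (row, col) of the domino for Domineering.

p1 O@[.X./.../O.X]: (0,0)[OX./.../O.X]-1 (0,2)[.XO/.../O.X]-1 (1,0)[.X./O../O.X]-1 (1,1)[.X./.O./O.X]+1* (1,2)[.X./..O/O.X]+1 (2,1)[.X./.../OOX]-1
p2 X@[.X./.O./O.X]: (0,0)[XX./.O./O.X]-1* (0,2)[.XX/.O./O.X]-1 (1,0)[.X./XO./O.X]-1 (1,2)[.X./.OX/O.X]-1 (2,1)[.X./.O./OXX]-1
p3 O@[XX./.O./O.X]: (0,2)[XXO/.O./O.X]+1* (1,0)[XX./OO./O.X]+1 (1,2)[XX./.OO/O.X]+1 (2,1)[XX./.O./OOX]+1
p4 X@[XXO/.O./O.X] terminal -1; root [.X./.../O.X] d6

PV length from [.X./.../O.X]: 3 plies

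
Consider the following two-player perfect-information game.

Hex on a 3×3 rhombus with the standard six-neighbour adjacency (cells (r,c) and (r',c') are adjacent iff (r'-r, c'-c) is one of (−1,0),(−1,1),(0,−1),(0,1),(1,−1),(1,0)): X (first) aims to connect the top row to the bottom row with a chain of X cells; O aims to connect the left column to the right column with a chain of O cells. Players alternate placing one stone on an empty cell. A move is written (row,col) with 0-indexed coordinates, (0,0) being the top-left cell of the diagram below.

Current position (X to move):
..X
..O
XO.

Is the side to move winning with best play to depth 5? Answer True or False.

[..X/..O/XO.] X move#1: (0,0):+1/X.X/..O/XO.*, (0,1):+1/.XX/..O/XO., (1,0):+1/..X/X.O/XO., (1,1):+1/..X/.XO/XO., (2,2):+1/..X/..O/XOX
[X.X/..O/XO.] O move#2: (0,1):-1/XOX/..O/XO.*, (1,0):-1/X.X/O.O/XO., (1,1):-1/X.X/.OO/XO., (2,2):-1/X.X/..O/XOO
[XOX/..O/XO.] X move#3: (1,0):+1/XOX/X.O/XO.*, (1,1):+1/XOX/.XO/XO., (2,2):+1/XOX/..O/XOX
[XOX/X.O/XO.] end (terminal -1, O#4); searched ..X/..O/XO. to 5

X winning at [..X/..O/XO.]: True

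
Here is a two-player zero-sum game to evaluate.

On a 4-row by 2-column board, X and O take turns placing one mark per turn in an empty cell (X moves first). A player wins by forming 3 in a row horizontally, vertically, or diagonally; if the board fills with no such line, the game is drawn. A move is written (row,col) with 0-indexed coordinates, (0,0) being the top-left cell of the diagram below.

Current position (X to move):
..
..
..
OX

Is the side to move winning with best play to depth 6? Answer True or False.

p1 X@[../../../OX]: (0,0)[X./../../OX]+0* (0,1)[.X/../../OX]+0 (1,0)[../X./../OX]+0 (1,1)[../.X/../OX]+0 (2,0)[../../X./OX]+0 (2,1)[../../.X/OX]+0
p2 O@[X./../../OX]: (0,1)[XO/../../OX]+0* (1,0)[X./O./../OX]+0 (1,1)[X./.O/../OX]+0 (2,0)[X./../O./OX]+0 (2,1)[X./../.O/OX]+0
p3 X@[XO/../../OX]: (1,0)[XO/X./../OX]+0* (1,1)[XO/.X/../OX]+0 (2,0)[XO/../X./OX]+0 (2,1)[XO/../.X/OX]+0
p4 O@[XO/X./../OX]: (1,1)[XO/XO/../OX]-1 (2,0)[XO/X./O./OX]+0* (2,1)[XO/X./.O/OX]-1
p5 X@[XO/X./O./OX]: (1,1)[XO/XX/O./OX]+0* (2,1)[XO/X./OX/OX]+0
p6 O@[XO/XX/O./OX]: (2,1)[XO/XX/OO/OX]+0*
p7 X@[XO/XX/OO/OX] terminal +0; root [../../../OX] d6

X winning at [../../../OX]: False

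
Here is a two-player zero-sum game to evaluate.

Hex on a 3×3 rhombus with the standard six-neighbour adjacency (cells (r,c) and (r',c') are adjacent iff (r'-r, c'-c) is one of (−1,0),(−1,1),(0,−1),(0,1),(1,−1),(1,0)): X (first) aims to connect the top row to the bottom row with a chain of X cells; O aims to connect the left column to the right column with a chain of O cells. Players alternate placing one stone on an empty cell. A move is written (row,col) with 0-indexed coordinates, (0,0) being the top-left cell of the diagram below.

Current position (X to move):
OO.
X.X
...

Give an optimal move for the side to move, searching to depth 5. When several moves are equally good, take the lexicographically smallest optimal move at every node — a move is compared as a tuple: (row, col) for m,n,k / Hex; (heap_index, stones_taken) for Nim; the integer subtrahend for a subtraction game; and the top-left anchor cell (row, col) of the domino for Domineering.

p1 X@[OO./X.X/...]: (0,2)[OOX/X.X/...]+1* (1,1)[OO./XXX/...]-1 (2,0)[OO./X.X/X..]-1 (2,1)[OO./X.X/.X.]-1 (2,2)[OO./X.X/..X]-1
p2 O@[OOX/X.X/...]: (1,1)[OOX/XOX/...]-1* (2,0)[OOX/X.X/O..]-1 (2,1)[OOX/X.X/.O.]-1 (2,2)[OOX/X.X/..O]-1
p3 X@[OOX/XOX/...]: (2,0)[OOX/XOX/X..]+1* (2,1)[OOX/XOX/.X.]+1 (2,2)[OOX/XOX/..X]+1
p4 O@[OOX/XOX/X..]: (2,1)[OOX/XOX/XO.]-1* (2,2)[OOX/XOX/X.O]-1
p5 X@[OOX/XOX/XO.]: (2,2)[OOX/XOX/XOX]+1*
p6 O@[OOX/XOX/XOX] terminal -1; root [OO./X.X/...] d5

X's best at [OO./X.X/...]: (0,2)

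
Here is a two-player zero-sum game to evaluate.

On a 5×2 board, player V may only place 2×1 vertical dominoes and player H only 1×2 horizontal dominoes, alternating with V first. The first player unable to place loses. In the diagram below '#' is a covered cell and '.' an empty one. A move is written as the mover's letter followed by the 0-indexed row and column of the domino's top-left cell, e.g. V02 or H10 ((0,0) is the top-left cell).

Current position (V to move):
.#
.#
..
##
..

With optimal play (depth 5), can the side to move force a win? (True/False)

V winning at [.#/.#/../##/..]: False

ply 1, V at .#/.#/../##/.. | V00=-1→##/##/../##/..*; V10=-1→.#/##/#./##/..
ply 2, H at ##/##/../##/.. | H20=+1→##/##/##/##/..*; H40=+1→##/##/../##/##
ply 3: ##/##/##/##/.. is terminal -1 (V); from .#/.#/../##/.. depth 5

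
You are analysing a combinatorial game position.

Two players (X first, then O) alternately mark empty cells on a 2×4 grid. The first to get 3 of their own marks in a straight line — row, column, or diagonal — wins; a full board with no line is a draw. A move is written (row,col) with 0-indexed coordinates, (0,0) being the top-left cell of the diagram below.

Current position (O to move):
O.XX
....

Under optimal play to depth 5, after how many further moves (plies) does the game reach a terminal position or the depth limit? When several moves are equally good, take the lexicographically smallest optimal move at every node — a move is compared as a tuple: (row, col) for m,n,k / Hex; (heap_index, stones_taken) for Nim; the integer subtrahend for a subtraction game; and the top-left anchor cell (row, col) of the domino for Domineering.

p1 O@[O.XX/....]: (0,1)[OOXX/....]+0* (1,0)[O.XX/O...]-1 (1,1)[O.XX/.O..]-1 (1,2)[O.XX/..O.]-1 (1,3)[O.XX/...O]-1
p2 X@[OOXX/....]: (1,0)[OOXX/X...]+0* (1,1)[OOXX/.X..]+0 (1,2)[OOXX/..X.]+0 (1,3)[OOXX/...X]+0
p3 O@[OOXX/X...]: (1,1)[OOXX/XO..]+0* (1,2)[OOXX/X.O.]+0 (1,3)[OOXX/X..O]+0
p4 X@[OOXX/XO..]: (1,2)[OOXX/XOX.]+0* (1,3)[OOXX/XO.X]+0
p5 O@[OOXX/XOX.]: (1,3)[OOXX/XOXO]+0*
p6 X@[OOXX/XOXO] terminal +0; root [O.XX/....] d5

PV length from [O.XX/....]: 5 plies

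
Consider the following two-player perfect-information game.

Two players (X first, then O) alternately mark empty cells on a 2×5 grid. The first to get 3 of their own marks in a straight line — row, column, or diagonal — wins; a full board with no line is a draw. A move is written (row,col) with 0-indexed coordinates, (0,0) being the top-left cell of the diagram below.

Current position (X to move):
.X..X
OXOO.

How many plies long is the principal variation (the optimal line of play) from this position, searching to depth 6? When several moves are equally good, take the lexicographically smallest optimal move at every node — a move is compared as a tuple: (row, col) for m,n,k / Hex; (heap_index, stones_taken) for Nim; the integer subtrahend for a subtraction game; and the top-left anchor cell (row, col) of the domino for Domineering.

PV length from [.X..X/OXOO.]: 4 plies

ply 1, X at .X..X/OXOO. | (0,0)=-1→XX..X/OXOO.; (0,2)=-1→.XX.X/OXOO.; (0,3)=-1→.X.XX/OXOO.; (1,4)=+0→.X..X/OXOOX*
ply 2, O at .X..X/OXOOX | (0,0)=+0→OX..X/OXOOX*; (0,2)=+0→.XO.X/OXOOX; (0,3)=+0→.X.OX/OXOOX
ply 3, X at OX..X/OXOOX | (0,2)=+0→OXX.X/OXOOX*; (0,3)=+0→OX.XX/OXOOX
ply 4, O at OXX.X/OXOOX | (0,3)=+0→OXXOX/OXOOX*
ply 5: OXXOX/OXOOX is terminal +0 (X); from .X..X/OXOO. depth 6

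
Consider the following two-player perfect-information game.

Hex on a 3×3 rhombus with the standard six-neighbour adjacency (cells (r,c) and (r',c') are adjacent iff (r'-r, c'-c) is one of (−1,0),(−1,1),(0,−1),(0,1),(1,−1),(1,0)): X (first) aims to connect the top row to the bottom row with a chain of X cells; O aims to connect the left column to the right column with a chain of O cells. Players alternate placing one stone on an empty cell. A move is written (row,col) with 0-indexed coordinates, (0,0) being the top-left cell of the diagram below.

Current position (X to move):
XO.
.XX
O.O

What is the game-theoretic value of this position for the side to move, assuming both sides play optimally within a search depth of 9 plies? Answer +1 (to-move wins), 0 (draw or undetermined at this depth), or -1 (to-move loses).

value(XO./.XX/O.O, X) = +1

[XO./.XX/O.O] X move#1: (0,2):-1/XOX/.XX/O.O, (1,0):-1/XO./XXX/O.O, (2,1):+1/XO./.XX/OXO*
[XO./.XX/OXO] O move#2: (0,2):-1/XOO/.XX/OXO*, (1,0):-1/XO./OXX/OXO
[XOO/.XX/OXO] X move#3: (1,0):+1/XOO/XXX/OXO*
[XOO/XXX/OXO] end (terminal -1, O#4); searched XO./.XX/O.O to 9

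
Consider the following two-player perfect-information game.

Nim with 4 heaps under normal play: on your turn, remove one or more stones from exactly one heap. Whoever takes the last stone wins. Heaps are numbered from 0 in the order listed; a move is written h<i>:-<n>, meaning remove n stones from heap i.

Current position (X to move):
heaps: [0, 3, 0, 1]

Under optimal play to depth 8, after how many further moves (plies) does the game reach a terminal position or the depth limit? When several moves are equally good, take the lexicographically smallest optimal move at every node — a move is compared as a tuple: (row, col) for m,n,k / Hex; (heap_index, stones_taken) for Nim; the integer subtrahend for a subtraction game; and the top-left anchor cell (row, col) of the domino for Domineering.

p1 X@[(0,3,0,1)]: h1:-1[(0,2,0,1)]-1 h1:-2[(0,1,0,1)]+1* h1:-3[(0,0,0,1)]-1 h3:-1[(0,3,0,0)]-1
p2 O@[(0,1,0,1)]: h1:-1[(0,0,0,1)]-1* h3:-1[(0,1,0,0)]-1
p3 X@[(0,0,0,1)]: h3:-1[(0,0,0,0)]+1*
p4 O@[(0,0,0,0)] terminal -1; root [(0,3,0,1)] d8

PV length from [(0,3,0,1)]: 3 plies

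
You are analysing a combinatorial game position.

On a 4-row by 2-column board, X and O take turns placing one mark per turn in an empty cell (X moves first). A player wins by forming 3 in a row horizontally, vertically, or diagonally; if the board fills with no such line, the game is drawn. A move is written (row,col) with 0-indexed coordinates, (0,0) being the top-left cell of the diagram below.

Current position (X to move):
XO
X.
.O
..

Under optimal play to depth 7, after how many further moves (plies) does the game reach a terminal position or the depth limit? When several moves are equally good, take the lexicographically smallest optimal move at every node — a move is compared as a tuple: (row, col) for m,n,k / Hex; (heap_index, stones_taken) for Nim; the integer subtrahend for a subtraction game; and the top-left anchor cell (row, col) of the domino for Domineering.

PV length from [XO/X./.O/..]: 1 ply

[XO/X./.O/..] X move#1: (1,1):+0/XO/XX/.O/.., (2,0):+1/XO/X./XO/..*, (3,0):-1/XO/X./.O/X., (3,1):-1/XO/X./.O/.X
[XO/X./XO/..] end (terminal -1, O#2); searched XO/X./.O/.. to 7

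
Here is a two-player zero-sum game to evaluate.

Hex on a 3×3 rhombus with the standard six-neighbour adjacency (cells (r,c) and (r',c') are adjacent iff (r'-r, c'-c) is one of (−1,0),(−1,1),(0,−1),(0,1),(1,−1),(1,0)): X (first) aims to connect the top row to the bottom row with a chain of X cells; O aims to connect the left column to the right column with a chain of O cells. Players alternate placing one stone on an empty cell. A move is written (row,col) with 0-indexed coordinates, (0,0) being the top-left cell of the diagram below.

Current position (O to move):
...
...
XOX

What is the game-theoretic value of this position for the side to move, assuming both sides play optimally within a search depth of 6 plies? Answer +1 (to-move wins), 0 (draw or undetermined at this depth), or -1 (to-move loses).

value(.../.../XOX, O) = -1

ply 1, O at .../.../XOX | (0,0)=-1→O../.../XOX*; (0,1)=-1→.O./.../XOX; (0,2)=-1→..O/.../XOX; (1,0)=-1→.../O../XOX; (1,1)=-1→.../.O./XOX; (1,2)=-1→.../..O/XOX
ply 2, X at O../.../XOX | (0,1)=+1→OX./.../XOX*; (0,2)=+1→O.X/.../XOX; (1,0)=+1→O../X../XOX; (1,1)=+1→O../.X./XOX; (1,2)=+1→O../..X/XOX
ply 3, O at OX./.../XOX | (0,2)=-1→OXO/.../XOX*; (1,0)=-1→OX./O../XOX; (1,1)=-1→OX./.O./XOX; (1,2)=-1→OX./..O/XOX
ply 4, X at OXO/.../XOX | (1,0)=+1→OXO/X../XOX*; (1,1)=+1→OXO/.X./XOX; (1,2)=+1→OXO/..X/XOX
ply 5: OXO/X../XOX is terminal -1 (O); from .../.../XOX depth 6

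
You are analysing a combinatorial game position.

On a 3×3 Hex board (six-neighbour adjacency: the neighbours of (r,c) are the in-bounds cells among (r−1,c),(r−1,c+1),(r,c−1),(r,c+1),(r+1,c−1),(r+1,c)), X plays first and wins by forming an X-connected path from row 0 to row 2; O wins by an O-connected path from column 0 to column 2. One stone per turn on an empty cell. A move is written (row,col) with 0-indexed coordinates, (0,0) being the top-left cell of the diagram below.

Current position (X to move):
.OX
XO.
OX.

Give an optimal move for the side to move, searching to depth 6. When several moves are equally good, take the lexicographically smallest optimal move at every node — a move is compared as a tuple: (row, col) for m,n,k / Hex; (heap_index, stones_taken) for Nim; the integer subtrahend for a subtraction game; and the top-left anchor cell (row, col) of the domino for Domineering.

X's best at [.OX/XO./OX.]: (1,2)

p1 X@[.OX/XO./OX.]: (0,0)[XOX/XO./OX.]-1 (1,2)[.OX/XOX/OX.]+1* (2,2)[.OX/XO./OXX]-1
p2 O@[.OX/XOX/OX.] terminal -1; root [.OX/XO./OX.] d6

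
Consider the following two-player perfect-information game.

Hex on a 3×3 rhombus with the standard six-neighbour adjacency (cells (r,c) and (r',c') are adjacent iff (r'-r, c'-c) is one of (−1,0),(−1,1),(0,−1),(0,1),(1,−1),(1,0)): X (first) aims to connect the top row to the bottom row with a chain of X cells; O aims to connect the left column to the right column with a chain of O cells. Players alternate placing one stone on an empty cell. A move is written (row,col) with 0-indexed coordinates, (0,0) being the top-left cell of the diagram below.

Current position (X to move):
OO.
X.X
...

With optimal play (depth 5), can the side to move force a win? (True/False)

X winning at [OO./X.X/...]: True

[OO./X.X/...] X move#1: (0,2):+1/OOX/X.X/...*, (1,1):-1/OO./XXX/..., (2,0):-1/OO./X.X/X.., (2,1):-1/OO./X.X/.X., (2,2):-1/OO./X.X/..X
[OOX/X.X/...] O move#2: (1,1):-1/OOX/XOX/...*, (2,0):-1/OOX/X.X/O.., (2,1):-1/OOX/X.X/.O., (2,2):-1/OOX/X.X/..O
[OOX/XOX/...] X move#3: (2,0):+1/OOX/XOX/X..*, (2,1):+1/OOX/XOX/.X., (2,2):+1/OOX/XOX/..X
[OOX/XOX/X..] O move#4: (2,1):-1/OOX/XOX/XO.*, (2,2):-1/OOX/XOX/X.O
[OOX/XOX/XO.] X move#5: (2,2):+1/OOX/XOX/XOX*
[OOX/XOX/XOX] end (terminal -1, O#6); searched OO./X.X/... to 5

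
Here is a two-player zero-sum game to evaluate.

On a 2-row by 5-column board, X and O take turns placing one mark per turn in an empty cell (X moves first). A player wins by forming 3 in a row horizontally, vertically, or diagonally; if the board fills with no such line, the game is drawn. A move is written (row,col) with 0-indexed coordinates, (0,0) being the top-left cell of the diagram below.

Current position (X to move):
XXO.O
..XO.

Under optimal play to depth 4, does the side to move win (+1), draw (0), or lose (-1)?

[XXO.O/..XO.] X move#1: (0,3):+0/XXOXO/..XO.*, (1,0):-1/XXO.O/X.XO., (1,1):-1/XXO.O/.XXO., (1,4):-1/XXO.O/..XOX
[XXOXO/..XO.] O move#2: (1,0):+0/XXOXO/O.XO.*, (1,1):+0/XXOXO/.OXO., (1,4):+0/XXOXO/..XOO
[XXOXO/O.XO.] X move#3: (1,1):+0/XXOXO/OXXO.*, (1,4):+0/XXOXO/O.XOX
[XXOXO/OXXO.] O move#4: (1,4):+0/XXOXO/OXXOO*
[XXOXO/OXXOO] end (terminal +0, X#5); searched XXO.O/..XO. to 4

value(XXO.O/..XO., X) = 0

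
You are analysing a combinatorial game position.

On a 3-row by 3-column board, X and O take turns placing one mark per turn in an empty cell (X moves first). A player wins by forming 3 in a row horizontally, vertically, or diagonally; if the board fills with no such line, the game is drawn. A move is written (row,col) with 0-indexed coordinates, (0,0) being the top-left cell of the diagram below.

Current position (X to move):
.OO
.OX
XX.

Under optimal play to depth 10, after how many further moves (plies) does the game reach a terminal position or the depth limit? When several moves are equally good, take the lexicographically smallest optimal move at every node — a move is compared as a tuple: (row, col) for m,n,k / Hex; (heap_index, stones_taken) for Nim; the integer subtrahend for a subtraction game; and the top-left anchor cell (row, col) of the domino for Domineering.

PV length from [.OO/.OX/XX.]: 3 plies

p1 X@[.OO/.OX/XX.]: (0,0)[XOO/.OX/XX.]+1* (1,0)[.OO/XOX/XX.]-1 (2,2)[.OO/.OX/XXX]+1
p2 O@[XOO/.OX/XX.]: (1,0)[XOO/OOX/XX.]-1* (2,2)[XOO/.OX/XXO]-1
p3 X@[XOO/OOX/XX.]: (2,2)[XOO/OOX/XXX]+1*
p4 O@[XOO/OOX/XXX] terminal -1; root [.OO/.OX/XX.] d10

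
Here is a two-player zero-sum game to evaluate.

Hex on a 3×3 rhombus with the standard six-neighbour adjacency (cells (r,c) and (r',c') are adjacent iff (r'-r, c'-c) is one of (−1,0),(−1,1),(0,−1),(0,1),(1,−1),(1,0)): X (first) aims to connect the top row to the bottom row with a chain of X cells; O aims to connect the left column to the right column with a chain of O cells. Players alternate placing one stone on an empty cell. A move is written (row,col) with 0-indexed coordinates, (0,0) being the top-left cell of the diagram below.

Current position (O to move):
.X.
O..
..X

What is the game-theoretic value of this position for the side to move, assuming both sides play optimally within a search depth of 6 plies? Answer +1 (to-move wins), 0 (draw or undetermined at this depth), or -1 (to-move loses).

value(.X./O../..X, O) = +1

ply 1, O at .X./O../..X | (0,0)=-1→OX./O../..X; (0,2)=-1→.XO/O../..X; (1,1)=+1→.X./OO./..X*; (1,2)=-1→.X./O.O/..X; (2,0)=-1→.X./O../O.X; (2,1)=-1→.X./O../.OX
ply 2, X at .X./OO./..X | (0,0)=-1→XX./OO./..X*; (0,2)=-1→.XX/OO./..X; (1,2)=-1→.X./OOX/..X; (2,0)=-1→.X./OO./X.X; (2,1)=-1→.X./OO./.XX
ply 3, O at XX./OO./..X | (0,2)=+1→XXO/OO./..X*; (1,2)=+1→XX./OOO/..X; (2,0)=+1→XX./OO./O.X; (2,1)=+1→XX./OO./.OX
ply 4: XXO/OO./..X is terminal -1 (X); from .X./O../..X depth 6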